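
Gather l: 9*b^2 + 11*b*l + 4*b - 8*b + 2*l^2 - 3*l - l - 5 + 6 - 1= 9*b^2 - 4*b + 2*l^2 + l*(11*b - 4)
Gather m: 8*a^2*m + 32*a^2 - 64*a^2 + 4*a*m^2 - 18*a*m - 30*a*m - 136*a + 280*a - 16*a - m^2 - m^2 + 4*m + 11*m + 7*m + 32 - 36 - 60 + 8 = -32*a^2 + 128*a + m^2*(4*a - 2) + m*(8*a^2 - 48*a + 22) - 56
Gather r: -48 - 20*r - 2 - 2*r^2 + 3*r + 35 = -2*r^2 - 17*r - 15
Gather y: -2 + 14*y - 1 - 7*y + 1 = 7*y - 2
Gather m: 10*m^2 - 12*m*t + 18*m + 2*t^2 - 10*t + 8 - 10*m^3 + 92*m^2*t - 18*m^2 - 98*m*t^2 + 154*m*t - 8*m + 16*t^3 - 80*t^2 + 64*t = -10*m^3 + m^2*(92*t - 8) + m*(-98*t^2 + 142*t + 10) + 16*t^3 - 78*t^2 + 54*t + 8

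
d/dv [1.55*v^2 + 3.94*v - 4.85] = 3.1*v + 3.94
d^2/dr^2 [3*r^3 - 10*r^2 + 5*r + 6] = 18*r - 20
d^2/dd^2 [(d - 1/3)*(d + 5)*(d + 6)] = 6*d + 64/3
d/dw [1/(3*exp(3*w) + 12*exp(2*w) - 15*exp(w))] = (-3*exp(2*w) - 8*exp(w) + 5)*exp(-w)/(3*(exp(2*w) + 4*exp(w) - 5)^2)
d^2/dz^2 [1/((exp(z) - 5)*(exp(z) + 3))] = (4*exp(3*z) - 6*exp(2*z) + 64*exp(z) - 30)*exp(z)/(exp(6*z) - 6*exp(5*z) - 33*exp(4*z) + 172*exp(3*z) + 495*exp(2*z) - 1350*exp(z) - 3375)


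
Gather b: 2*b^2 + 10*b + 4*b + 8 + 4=2*b^2 + 14*b + 12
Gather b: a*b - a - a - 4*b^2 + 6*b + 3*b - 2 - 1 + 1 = -2*a - 4*b^2 + b*(a + 9) - 2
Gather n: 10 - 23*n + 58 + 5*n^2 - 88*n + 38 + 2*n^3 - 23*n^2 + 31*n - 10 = 2*n^3 - 18*n^2 - 80*n + 96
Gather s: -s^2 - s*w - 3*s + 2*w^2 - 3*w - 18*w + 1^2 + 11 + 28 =-s^2 + s*(-w - 3) + 2*w^2 - 21*w + 40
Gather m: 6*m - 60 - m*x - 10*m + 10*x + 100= m*(-x - 4) + 10*x + 40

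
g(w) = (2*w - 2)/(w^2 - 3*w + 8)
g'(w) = (3 - 2*w)*(2*w - 2)/(w^2 - 3*w + 8)^2 + 2/(w^2 - 3*w + 8) = 2*(-w^2 + 2*w + 5)/(w^4 - 6*w^3 + 25*w^2 - 48*w + 64)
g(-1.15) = -0.34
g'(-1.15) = 0.02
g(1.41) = 0.14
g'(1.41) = 0.35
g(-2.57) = -0.32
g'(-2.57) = -0.03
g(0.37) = -0.18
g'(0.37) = 0.23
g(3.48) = 0.51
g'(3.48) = -0.00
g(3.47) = 0.51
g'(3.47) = -0.00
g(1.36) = 0.12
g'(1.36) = 0.35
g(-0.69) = -0.32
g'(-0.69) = 0.06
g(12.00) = 0.19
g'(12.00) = -0.02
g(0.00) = -0.25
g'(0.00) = 0.16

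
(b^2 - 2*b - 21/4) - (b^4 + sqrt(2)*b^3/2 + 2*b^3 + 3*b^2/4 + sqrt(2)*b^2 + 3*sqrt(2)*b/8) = -b^4 - 2*b^3 - sqrt(2)*b^3/2 - sqrt(2)*b^2 + b^2/4 - 2*b - 3*sqrt(2)*b/8 - 21/4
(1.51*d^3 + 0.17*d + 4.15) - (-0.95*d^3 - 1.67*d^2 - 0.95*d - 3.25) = 2.46*d^3 + 1.67*d^2 + 1.12*d + 7.4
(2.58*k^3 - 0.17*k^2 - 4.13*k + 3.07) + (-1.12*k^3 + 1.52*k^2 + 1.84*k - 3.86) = 1.46*k^3 + 1.35*k^2 - 2.29*k - 0.79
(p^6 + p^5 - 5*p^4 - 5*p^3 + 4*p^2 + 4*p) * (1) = p^6 + p^5 - 5*p^4 - 5*p^3 + 4*p^2 + 4*p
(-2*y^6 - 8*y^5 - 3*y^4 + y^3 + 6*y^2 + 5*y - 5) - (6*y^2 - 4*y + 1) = -2*y^6 - 8*y^5 - 3*y^4 + y^3 + 9*y - 6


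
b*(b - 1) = b^2 - b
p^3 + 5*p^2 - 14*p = p*(p - 2)*(p + 7)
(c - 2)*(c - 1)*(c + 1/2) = c^3 - 5*c^2/2 + c/2 + 1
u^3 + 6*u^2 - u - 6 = (u - 1)*(u + 1)*(u + 6)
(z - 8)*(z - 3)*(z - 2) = z^3 - 13*z^2 + 46*z - 48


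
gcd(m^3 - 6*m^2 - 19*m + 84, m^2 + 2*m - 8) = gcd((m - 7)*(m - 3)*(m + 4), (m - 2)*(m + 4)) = m + 4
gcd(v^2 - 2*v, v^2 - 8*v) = v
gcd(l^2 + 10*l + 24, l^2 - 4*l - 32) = l + 4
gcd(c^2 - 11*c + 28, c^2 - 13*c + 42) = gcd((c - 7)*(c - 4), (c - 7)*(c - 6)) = c - 7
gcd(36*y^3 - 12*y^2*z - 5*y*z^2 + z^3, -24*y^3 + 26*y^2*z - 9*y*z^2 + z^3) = 2*y - z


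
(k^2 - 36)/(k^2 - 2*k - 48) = (k - 6)/(k - 8)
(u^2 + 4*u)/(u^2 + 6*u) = (u + 4)/(u + 6)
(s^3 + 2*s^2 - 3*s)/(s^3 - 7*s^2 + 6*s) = (s + 3)/(s - 6)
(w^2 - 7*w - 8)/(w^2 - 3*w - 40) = (w + 1)/(w + 5)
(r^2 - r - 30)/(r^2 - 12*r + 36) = (r + 5)/(r - 6)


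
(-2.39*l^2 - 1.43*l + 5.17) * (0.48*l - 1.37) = -1.1472*l^3 + 2.5879*l^2 + 4.4407*l - 7.0829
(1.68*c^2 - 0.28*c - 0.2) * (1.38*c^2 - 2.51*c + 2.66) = 2.3184*c^4 - 4.6032*c^3 + 4.8956*c^2 - 0.2428*c - 0.532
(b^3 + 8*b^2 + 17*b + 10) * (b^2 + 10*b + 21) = b^5 + 18*b^4 + 118*b^3 + 348*b^2 + 457*b + 210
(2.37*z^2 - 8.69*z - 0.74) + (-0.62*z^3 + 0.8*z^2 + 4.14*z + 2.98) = -0.62*z^3 + 3.17*z^2 - 4.55*z + 2.24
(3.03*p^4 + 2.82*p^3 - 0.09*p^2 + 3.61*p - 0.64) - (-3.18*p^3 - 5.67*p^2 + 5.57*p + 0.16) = 3.03*p^4 + 6.0*p^3 + 5.58*p^2 - 1.96*p - 0.8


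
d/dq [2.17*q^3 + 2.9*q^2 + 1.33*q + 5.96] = 6.51*q^2 + 5.8*q + 1.33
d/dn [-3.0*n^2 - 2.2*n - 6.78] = -6.0*n - 2.2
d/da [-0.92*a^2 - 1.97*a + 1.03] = -1.84*a - 1.97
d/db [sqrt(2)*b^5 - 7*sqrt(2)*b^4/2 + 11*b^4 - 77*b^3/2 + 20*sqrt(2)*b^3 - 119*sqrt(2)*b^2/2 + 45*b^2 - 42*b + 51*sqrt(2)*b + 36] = 5*sqrt(2)*b^4 - 14*sqrt(2)*b^3 + 44*b^3 - 231*b^2/2 + 60*sqrt(2)*b^2 - 119*sqrt(2)*b + 90*b - 42 + 51*sqrt(2)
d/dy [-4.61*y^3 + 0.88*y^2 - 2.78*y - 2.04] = -13.83*y^2 + 1.76*y - 2.78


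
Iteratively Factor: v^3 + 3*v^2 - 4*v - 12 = (v - 2)*(v^2 + 5*v + 6) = (v - 2)*(v + 3)*(v + 2)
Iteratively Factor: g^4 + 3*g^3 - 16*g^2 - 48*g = (g + 4)*(g^3 - g^2 - 12*g) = (g - 4)*(g + 4)*(g^2 + 3*g) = g*(g - 4)*(g + 4)*(g + 3)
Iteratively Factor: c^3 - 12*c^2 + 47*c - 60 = (c - 4)*(c^2 - 8*c + 15) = (c - 5)*(c - 4)*(c - 3)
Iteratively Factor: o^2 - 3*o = (o - 3)*(o)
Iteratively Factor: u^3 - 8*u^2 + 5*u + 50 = (u + 2)*(u^2 - 10*u + 25) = (u - 5)*(u + 2)*(u - 5)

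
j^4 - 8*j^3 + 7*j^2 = j^2*(j - 7)*(j - 1)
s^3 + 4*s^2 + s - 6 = (s - 1)*(s + 2)*(s + 3)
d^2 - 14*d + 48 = (d - 8)*(d - 6)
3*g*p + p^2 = p*(3*g + p)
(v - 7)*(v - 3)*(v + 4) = v^3 - 6*v^2 - 19*v + 84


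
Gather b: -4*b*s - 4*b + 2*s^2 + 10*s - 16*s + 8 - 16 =b*(-4*s - 4) + 2*s^2 - 6*s - 8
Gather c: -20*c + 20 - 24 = -20*c - 4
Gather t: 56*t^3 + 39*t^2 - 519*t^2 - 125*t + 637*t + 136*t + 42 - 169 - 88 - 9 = 56*t^3 - 480*t^2 + 648*t - 224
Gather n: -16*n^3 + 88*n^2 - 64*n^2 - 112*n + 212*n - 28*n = -16*n^3 + 24*n^2 + 72*n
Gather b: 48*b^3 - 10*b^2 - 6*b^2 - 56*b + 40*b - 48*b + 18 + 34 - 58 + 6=48*b^3 - 16*b^2 - 64*b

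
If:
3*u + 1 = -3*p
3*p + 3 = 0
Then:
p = -1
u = 2/3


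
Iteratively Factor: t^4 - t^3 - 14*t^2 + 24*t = (t - 3)*(t^3 + 2*t^2 - 8*t) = t*(t - 3)*(t^2 + 2*t - 8) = t*(t - 3)*(t + 4)*(t - 2)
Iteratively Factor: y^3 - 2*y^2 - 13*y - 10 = (y - 5)*(y^2 + 3*y + 2) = (y - 5)*(y + 1)*(y + 2)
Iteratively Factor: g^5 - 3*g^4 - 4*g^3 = (g)*(g^4 - 3*g^3 - 4*g^2) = g^2*(g^3 - 3*g^2 - 4*g) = g^3*(g^2 - 3*g - 4) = g^3*(g - 4)*(g + 1)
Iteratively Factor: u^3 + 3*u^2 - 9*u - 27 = (u + 3)*(u^2 - 9) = (u - 3)*(u + 3)*(u + 3)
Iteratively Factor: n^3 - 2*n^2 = (n - 2)*(n^2) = n*(n - 2)*(n)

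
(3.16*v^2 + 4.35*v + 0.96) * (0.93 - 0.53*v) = -1.6748*v^3 + 0.6333*v^2 + 3.5367*v + 0.8928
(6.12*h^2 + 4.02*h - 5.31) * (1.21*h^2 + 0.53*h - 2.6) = 7.4052*h^4 + 8.1078*h^3 - 20.2065*h^2 - 13.2663*h + 13.806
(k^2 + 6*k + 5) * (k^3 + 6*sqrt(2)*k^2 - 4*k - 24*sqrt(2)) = k^5 + 6*k^4 + 6*sqrt(2)*k^4 + k^3 + 36*sqrt(2)*k^3 - 24*k^2 + 6*sqrt(2)*k^2 - 144*sqrt(2)*k - 20*k - 120*sqrt(2)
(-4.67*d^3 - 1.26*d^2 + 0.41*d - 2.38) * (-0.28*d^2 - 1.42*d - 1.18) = 1.3076*d^5 + 6.9842*d^4 + 7.185*d^3 + 1.571*d^2 + 2.8958*d + 2.8084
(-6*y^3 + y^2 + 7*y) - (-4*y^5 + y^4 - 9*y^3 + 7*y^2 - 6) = 4*y^5 - y^4 + 3*y^3 - 6*y^2 + 7*y + 6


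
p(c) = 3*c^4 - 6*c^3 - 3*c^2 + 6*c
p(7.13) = 5468.64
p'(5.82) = 1727.03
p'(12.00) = 18078.00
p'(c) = 12*c^3 - 18*c^2 - 6*c + 6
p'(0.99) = -5.94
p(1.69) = -2.92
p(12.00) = 51480.00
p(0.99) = 0.06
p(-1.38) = 12.66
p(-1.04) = 0.77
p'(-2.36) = -237.82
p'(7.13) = 3397.76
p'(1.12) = -6.44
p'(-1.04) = -20.73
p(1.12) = -0.75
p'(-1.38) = -51.54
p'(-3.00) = -462.00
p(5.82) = 2192.50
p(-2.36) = 141.06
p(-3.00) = 360.00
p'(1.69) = 2.37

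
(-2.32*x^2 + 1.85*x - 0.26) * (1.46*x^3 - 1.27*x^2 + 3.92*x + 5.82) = -3.3872*x^5 + 5.6474*x^4 - 11.8235*x^3 - 5.9202*x^2 + 9.7478*x - 1.5132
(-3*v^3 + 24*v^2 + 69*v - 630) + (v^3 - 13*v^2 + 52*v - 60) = -2*v^3 + 11*v^2 + 121*v - 690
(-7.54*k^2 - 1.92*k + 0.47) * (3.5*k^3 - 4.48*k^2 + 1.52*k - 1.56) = -26.39*k^5 + 27.0592*k^4 - 1.2142*k^3 + 6.7384*k^2 + 3.7096*k - 0.7332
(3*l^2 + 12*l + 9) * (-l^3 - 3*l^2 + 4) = -3*l^5 - 21*l^4 - 45*l^3 - 15*l^2 + 48*l + 36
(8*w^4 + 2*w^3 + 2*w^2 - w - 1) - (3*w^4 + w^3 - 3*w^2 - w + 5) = 5*w^4 + w^3 + 5*w^2 - 6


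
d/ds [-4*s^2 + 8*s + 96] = 8 - 8*s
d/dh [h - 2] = 1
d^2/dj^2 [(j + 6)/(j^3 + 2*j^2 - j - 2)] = 2*((j + 6)*(3*j^2 + 4*j - 1)^2 + (-3*j^2 - 4*j - (j + 6)*(3*j + 2) + 1)*(j^3 + 2*j^2 - j - 2))/(j^3 + 2*j^2 - j - 2)^3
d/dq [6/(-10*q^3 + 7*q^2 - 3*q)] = 6*(30*q^2 - 14*q + 3)/(q^2*(10*q^2 - 7*q + 3)^2)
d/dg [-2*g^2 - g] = -4*g - 1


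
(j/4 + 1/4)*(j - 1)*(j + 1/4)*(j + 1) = j^4/4 + 5*j^3/16 - 3*j^2/16 - 5*j/16 - 1/16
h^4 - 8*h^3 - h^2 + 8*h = h*(h - 8)*(h - 1)*(h + 1)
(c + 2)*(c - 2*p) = c^2 - 2*c*p + 2*c - 4*p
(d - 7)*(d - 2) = d^2 - 9*d + 14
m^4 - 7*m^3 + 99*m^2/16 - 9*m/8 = m*(m - 6)*(m - 3/4)*(m - 1/4)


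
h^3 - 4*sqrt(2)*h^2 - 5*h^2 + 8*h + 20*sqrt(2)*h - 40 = (h - 5)*(h - 2*sqrt(2))^2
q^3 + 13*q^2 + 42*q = q*(q + 6)*(q + 7)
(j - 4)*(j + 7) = j^2 + 3*j - 28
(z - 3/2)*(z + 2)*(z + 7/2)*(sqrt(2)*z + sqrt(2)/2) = sqrt(2)*z^4 + 9*sqrt(2)*z^3/2 + 3*sqrt(2)*z^2/4 - 89*sqrt(2)*z/8 - 21*sqrt(2)/4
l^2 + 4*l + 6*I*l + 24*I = (l + 4)*(l + 6*I)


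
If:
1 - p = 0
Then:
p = 1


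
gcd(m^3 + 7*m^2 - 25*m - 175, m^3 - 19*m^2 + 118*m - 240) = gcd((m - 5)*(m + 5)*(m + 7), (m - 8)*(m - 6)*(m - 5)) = m - 5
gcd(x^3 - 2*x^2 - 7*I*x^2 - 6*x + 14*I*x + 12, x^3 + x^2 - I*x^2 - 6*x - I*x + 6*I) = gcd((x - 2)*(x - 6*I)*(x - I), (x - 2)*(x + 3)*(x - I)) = x^2 + x*(-2 - I) + 2*I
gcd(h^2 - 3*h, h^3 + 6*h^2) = h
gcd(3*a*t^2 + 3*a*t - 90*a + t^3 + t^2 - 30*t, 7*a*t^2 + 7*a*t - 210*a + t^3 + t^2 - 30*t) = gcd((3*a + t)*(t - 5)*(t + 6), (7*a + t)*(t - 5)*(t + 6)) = t^2 + t - 30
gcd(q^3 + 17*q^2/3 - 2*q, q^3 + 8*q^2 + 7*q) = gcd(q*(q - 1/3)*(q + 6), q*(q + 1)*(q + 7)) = q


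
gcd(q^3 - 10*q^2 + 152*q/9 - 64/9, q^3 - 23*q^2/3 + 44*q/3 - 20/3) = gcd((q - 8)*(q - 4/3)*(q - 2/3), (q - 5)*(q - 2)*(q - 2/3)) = q - 2/3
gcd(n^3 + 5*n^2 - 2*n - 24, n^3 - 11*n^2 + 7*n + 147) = n + 3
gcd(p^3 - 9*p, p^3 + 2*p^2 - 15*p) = p^2 - 3*p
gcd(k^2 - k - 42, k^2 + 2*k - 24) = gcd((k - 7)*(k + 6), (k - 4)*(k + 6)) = k + 6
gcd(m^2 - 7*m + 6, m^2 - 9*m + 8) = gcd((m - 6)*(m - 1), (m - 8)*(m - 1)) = m - 1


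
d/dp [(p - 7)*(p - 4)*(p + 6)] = 3*p^2 - 10*p - 38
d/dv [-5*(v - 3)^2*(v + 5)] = -15*v^2 + 10*v + 105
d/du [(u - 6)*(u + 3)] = 2*u - 3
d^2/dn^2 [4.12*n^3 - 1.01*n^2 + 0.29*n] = 24.72*n - 2.02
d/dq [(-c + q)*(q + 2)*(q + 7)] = -2*c*q - 9*c + 3*q^2 + 18*q + 14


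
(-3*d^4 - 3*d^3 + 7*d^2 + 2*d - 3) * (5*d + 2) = -15*d^5 - 21*d^4 + 29*d^3 + 24*d^2 - 11*d - 6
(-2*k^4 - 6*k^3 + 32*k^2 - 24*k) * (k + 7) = -2*k^5 - 20*k^4 - 10*k^3 + 200*k^2 - 168*k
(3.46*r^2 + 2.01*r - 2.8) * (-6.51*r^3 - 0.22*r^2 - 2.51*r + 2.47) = -22.5246*r^5 - 13.8463*r^4 + 9.1012*r^3 + 4.1171*r^2 + 11.9927*r - 6.916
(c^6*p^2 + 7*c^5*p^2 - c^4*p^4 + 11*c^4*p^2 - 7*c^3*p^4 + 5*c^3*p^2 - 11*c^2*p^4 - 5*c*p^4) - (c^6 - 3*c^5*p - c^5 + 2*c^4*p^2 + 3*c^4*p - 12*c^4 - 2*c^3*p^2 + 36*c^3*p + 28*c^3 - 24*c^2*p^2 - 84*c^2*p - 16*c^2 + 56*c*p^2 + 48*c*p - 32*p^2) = c^6*p^2 - c^6 + 7*c^5*p^2 + 3*c^5*p + c^5 - c^4*p^4 + 9*c^4*p^2 - 3*c^4*p + 12*c^4 - 7*c^3*p^4 + 7*c^3*p^2 - 36*c^3*p - 28*c^3 - 11*c^2*p^4 + 24*c^2*p^2 + 84*c^2*p + 16*c^2 - 5*c*p^4 - 56*c*p^2 - 48*c*p + 32*p^2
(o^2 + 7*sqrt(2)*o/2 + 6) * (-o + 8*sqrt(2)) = -o^3 + 9*sqrt(2)*o^2/2 + 50*o + 48*sqrt(2)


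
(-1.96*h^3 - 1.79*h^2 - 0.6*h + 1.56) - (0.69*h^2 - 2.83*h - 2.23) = -1.96*h^3 - 2.48*h^2 + 2.23*h + 3.79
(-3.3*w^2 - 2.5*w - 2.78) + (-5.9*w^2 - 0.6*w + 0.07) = -9.2*w^2 - 3.1*w - 2.71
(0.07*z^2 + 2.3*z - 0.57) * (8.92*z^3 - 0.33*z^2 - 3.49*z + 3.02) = 0.6244*z^5 + 20.4929*z^4 - 6.0877*z^3 - 7.6275*z^2 + 8.9353*z - 1.7214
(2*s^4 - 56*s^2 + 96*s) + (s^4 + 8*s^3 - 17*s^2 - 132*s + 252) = 3*s^4 + 8*s^3 - 73*s^2 - 36*s + 252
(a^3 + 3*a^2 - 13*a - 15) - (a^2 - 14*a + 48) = a^3 + 2*a^2 + a - 63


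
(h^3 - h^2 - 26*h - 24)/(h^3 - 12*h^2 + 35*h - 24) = (h^3 - h^2 - 26*h - 24)/(h^3 - 12*h^2 + 35*h - 24)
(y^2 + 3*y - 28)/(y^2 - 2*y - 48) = (-y^2 - 3*y + 28)/(-y^2 + 2*y + 48)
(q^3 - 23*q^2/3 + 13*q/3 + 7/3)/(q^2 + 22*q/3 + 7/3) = (q^2 - 8*q + 7)/(q + 7)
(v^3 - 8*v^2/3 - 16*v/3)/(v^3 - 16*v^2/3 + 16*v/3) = (3*v + 4)/(3*v - 4)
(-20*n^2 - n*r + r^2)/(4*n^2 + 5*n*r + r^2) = (-5*n + r)/(n + r)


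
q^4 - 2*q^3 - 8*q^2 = q^2*(q - 4)*(q + 2)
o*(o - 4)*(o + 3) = o^3 - o^2 - 12*o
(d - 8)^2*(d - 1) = d^3 - 17*d^2 + 80*d - 64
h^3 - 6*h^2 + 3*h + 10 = (h - 5)*(h - 2)*(h + 1)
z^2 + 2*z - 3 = (z - 1)*(z + 3)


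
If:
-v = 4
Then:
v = -4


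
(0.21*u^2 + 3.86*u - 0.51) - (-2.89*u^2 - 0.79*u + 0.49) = 3.1*u^2 + 4.65*u - 1.0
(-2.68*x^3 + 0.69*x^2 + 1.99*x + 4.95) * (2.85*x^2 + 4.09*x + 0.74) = -7.638*x^5 - 8.9947*x^4 + 6.5104*x^3 + 22.7572*x^2 + 21.7181*x + 3.663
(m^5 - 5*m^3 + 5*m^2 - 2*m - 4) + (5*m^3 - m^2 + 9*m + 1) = m^5 + 4*m^2 + 7*m - 3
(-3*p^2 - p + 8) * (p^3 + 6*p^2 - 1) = -3*p^5 - 19*p^4 + 2*p^3 + 51*p^2 + p - 8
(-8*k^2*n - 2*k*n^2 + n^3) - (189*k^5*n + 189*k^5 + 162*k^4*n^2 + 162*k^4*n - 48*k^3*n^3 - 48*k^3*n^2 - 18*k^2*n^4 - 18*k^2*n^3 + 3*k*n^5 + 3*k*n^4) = -189*k^5*n - 189*k^5 - 162*k^4*n^2 - 162*k^4*n + 48*k^3*n^3 + 48*k^3*n^2 + 18*k^2*n^4 + 18*k^2*n^3 - 8*k^2*n - 3*k*n^5 - 3*k*n^4 - 2*k*n^2 + n^3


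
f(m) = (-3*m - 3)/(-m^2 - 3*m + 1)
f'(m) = (-3*m - 3)*(2*m + 3)/(-m^2 - 3*m + 1)^2 - 3/(-m^2 - 3*m + 1) = 3*(m^2 + 3*m - (m + 1)*(2*m + 3) - 1)/(m^2 + 3*m - 1)^2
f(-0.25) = -1.33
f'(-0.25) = -3.75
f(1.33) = 1.47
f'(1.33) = -1.12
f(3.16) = 0.68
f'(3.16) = -0.18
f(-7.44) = -0.60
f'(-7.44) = -0.13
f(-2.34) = 1.58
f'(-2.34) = -2.22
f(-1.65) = 0.60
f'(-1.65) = -0.99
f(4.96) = 0.46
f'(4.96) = -0.08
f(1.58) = 1.24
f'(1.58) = -0.74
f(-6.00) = -0.88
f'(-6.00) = -0.29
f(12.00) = 0.22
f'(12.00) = -0.02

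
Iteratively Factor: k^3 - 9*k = (k - 3)*(k^2 + 3*k) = (k - 3)*(k + 3)*(k)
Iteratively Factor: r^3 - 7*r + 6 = (r + 3)*(r^2 - 3*r + 2) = (r - 2)*(r + 3)*(r - 1)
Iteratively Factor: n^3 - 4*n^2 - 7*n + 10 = (n - 1)*(n^2 - 3*n - 10) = (n - 1)*(n + 2)*(n - 5)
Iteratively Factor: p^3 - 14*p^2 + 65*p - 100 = (p - 5)*(p^2 - 9*p + 20) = (p - 5)^2*(p - 4)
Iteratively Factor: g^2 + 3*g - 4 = (g - 1)*(g + 4)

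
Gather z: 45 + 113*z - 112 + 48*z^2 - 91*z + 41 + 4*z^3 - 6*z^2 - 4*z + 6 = 4*z^3 + 42*z^2 + 18*z - 20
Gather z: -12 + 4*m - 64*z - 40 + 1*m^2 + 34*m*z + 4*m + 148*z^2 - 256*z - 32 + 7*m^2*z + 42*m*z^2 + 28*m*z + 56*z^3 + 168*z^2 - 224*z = m^2 + 8*m + 56*z^3 + z^2*(42*m + 316) + z*(7*m^2 + 62*m - 544) - 84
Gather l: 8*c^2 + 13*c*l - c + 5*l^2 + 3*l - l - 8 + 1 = 8*c^2 - c + 5*l^2 + l*(13*c + 2) - 7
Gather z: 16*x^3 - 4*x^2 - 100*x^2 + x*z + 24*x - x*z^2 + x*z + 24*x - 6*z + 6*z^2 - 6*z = 16*x^3 - 104*x^2 + 48*x + z^2*(6 - x) + z*(2*x - 12)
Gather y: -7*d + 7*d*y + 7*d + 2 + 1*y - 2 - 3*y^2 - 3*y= -3*y^2 + y*(7*d - 2)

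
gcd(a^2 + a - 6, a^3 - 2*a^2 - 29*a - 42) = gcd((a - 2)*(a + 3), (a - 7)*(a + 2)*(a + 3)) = a + 3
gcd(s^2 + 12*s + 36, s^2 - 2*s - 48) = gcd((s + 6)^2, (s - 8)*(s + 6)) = s + 6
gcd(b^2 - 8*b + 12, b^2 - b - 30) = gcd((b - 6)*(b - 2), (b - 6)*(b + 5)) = b - 6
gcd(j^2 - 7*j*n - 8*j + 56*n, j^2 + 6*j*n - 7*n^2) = 1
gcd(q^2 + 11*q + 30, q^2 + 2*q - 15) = q + 5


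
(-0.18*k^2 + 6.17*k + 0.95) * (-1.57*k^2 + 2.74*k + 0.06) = 0.2826*k^4 - 10.1801*k^3 + 15.4035*k^2 + 2.9732*k + 0.057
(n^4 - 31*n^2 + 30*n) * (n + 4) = n^5 + 4*n^4 - 31*n^3 - 94*n^2 + 120*n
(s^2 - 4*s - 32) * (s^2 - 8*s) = s^4 - 12*s^3 + 256*s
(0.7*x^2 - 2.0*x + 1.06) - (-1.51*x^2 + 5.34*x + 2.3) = 2.21*x^2 - 7.34*x - 1.24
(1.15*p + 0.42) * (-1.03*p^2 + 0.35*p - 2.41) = -1.1845*p^3 - 0.0301*p^2 - 2.6245*p - 1.0122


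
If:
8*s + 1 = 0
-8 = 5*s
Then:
No Solution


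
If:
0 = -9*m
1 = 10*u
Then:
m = 0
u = 1/10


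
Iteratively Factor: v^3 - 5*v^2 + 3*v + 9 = (v - 3)*(v^2 - 2*v - 3) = (v - 3)*(v + 1)*(v - 3)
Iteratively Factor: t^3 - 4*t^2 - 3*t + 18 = (t + 2)*(t^2 - 6*t + 9) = (t - 3)*(t + 2)*(t - 3)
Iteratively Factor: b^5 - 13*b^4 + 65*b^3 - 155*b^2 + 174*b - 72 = (b - 2)*(b^4 - 11*b^3 + 43*b^2 - 69*b + 36) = (b - 3)*(b - 2)*(b^3 - 8*b^2 + 19*b - 12) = (b - 4)*(b - 3)*(b - 2)*(b^2 - 4*b + 3) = (b - 4)*(b - 3)^2*(b - 2)*(b - 1)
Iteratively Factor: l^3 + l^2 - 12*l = (l - 3)*(l^2 + 4*l) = l*(l - 3)*(l + 4)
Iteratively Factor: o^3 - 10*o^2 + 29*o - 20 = (o - 1)*(o^2 - 9*o + 20) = (o - 5)*(o - 1)*(o - 4)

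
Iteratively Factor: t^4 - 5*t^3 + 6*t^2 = (t)*(t^3 - 5*t^2 + 6*t) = t^2*(t^2 - 5*t + 6) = t^2*(t - 2)*(t - 3)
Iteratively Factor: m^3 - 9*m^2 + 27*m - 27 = (m - 3)*(m^2 - 6*m + 9) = (m - 3)^2*(m - 3)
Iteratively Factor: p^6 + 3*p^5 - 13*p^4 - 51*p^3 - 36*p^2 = (p)*(p^5 + 3*p^4 - 13*p^3 - 51*p^2 - 36*p) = p^2*(p^4 + 3*p^3 - 13*p^2 - 51*p - 36) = p^2*(p + 1)*(p^3 + 2*p^2 - 15*p - 36) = p^2*(p + 1)*(p + 3)*(p^2 - p - 12) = p^2*(p + 1)*(p + 3)^2*(p - 4)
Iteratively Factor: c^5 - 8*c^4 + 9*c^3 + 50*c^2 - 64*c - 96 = (c + 1)*(c^4 - 9*c^3 + 18*c^2 + 32*c - 96) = (c + 1)*(c + 2)*(c^3 - 11*c^2 + 40*c - 48) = (c - 3)*(c + 1)*(c + 2)*(c^2 - 8*c + 16) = (c - 4)*(c - 3)*(c + 1)*(c + 2)*(c - 4)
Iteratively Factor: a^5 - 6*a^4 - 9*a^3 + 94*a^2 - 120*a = (a - 3)*(a^4 - 3*a^3 - 18*a^2 + 40*a) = (a - 3)*(a + 4)*(a^3 - 7*a^2 + 10*a) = (a - 3)*(a - 2)*(a + 4)*(a^2 - 5*a) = a*(a - 3)*(a - 2)*(a + 4)*(a - 5)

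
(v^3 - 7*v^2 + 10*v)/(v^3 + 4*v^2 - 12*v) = (v - 5)/(v + 6)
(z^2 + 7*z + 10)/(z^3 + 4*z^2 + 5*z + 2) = (z + 5)/(z^2 + 2*z + 1)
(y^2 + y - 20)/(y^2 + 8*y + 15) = (y - 4)/(y + 3)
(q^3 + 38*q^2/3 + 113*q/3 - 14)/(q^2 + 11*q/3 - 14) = (3*q^2 + 20*q - 7)/(3*q - 7)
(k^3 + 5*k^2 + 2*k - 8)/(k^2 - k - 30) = (-k^3 - 5*k^2 - 2*k + 8)/(-k^2 + k + 30)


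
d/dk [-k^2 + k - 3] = 1 - 2*k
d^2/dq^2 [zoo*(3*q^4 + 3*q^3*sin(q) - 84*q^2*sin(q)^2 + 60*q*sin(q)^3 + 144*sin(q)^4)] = zoo*(q^3*sin(q) + q^2*cos(q) + 2*q^2 + 2*q*sin(q) + q*sin(2*q)/2 + cos(q)/4 - cos(2*q) - cos(3*q)/4 + 1)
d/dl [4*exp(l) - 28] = 4*exp(l)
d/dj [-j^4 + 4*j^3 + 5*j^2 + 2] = 2*j*(-2*j^2 + 6*j + 5)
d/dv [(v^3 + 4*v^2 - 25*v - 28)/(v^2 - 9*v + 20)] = (v^2 - 10*v - 47)/(v^2 - 10*v + 25)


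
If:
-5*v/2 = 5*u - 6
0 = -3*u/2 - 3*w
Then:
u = -2*w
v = 4*w + 12/5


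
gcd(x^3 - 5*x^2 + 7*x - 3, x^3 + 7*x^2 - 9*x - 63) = x - 3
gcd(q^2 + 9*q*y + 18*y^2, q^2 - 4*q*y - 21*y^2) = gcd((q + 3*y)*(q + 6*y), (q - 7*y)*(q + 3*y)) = q + 3*y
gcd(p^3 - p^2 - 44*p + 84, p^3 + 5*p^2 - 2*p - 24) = p - 2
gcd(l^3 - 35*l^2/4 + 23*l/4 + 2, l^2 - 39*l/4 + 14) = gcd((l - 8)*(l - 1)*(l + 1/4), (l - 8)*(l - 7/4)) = l - 8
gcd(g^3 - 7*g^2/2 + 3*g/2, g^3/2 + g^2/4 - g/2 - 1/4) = 1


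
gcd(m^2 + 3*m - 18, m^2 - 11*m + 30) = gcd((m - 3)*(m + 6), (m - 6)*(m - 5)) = 1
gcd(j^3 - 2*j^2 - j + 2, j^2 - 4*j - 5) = j + 1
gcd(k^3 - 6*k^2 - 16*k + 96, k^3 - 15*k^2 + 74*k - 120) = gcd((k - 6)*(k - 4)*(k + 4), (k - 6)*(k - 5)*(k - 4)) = k^2 - 10*k + 24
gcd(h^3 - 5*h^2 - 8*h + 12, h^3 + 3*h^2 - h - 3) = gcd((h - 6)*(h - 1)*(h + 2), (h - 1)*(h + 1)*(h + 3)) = h - 1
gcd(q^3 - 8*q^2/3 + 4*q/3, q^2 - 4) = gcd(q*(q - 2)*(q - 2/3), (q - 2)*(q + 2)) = q - 2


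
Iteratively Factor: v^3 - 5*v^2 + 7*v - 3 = (v - 1)*(v^2 - 4*v + 3) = (v - 1)^2*(v - 3)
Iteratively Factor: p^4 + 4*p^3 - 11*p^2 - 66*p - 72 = (p + 3)*(p^3 + p^2 - 14*p - 24) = (p + 3)^2*(p^2 - 2*p - 8) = (p + 2)*(p + 3)^2*(p - 4)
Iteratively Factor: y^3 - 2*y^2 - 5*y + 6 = (y - 3)*(y^2 + y - 2) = (y - 3)*(y + 2)*(y - 1)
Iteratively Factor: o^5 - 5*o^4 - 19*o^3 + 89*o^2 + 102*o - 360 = (o - 5)*(o^4 - 19*o^2 - 6*o + 72) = (o - 5)*(o - 2)*(o^3 + 2*o^2 - 15*o - 36) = (o - 5)*(o - 2)*(o + 3)*(o^2 - o - 12) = (o - 5)*(o - 4)*(o - 2)*(o + 3)*(o + 3)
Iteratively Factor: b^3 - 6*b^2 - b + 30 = (b + 2)*(b^2 - 8*b + 15) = (b - 3)*(b + 2)*(b - 5)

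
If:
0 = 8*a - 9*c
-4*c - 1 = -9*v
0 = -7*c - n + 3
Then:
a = 81*v/32 - 9/32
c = 9*v/4 - 1/4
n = 19/4 - 63*v/4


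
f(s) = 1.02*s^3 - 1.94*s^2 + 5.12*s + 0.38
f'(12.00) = 399.20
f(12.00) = 1545.02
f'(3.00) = 21.02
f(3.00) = 25.82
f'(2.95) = 20.30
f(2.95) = 24.79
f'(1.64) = 6.99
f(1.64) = 8.06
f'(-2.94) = 42.98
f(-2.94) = -57.36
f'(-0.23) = 6.17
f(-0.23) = -0.91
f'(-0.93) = 11.37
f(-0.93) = -6.88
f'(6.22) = 99.37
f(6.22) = 202.63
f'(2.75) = 17.59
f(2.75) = 21.00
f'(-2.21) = 28.64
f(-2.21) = -31.42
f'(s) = 3.06*s^2 - 3.88*s + 5.12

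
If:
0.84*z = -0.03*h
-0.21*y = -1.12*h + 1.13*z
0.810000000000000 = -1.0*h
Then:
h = -0.81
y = -4.48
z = 0.03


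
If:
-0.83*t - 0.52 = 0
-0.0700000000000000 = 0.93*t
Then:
No Solution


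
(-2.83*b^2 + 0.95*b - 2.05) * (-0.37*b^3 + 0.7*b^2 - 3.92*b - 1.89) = 1.0471*b^5 - 2.3325*b^4 + 12.5171*b^3 + 0.1897*b^2 + 6.2405*b + 3.8745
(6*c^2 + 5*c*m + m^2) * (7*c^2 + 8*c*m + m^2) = 42*c^4 + 83*c^3*m + 53*c^2*m^2 + 13*c*m^3 + m^4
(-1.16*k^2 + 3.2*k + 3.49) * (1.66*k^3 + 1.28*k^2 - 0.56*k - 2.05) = -1.9256*k^5 + 3.8272*k^4 + 10.539*k^3 + 5.0532*k^2 - 8.5144*k - 7.1545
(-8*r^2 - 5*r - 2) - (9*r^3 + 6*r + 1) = -9*r^3 - 8*r^2 - 11*r - 3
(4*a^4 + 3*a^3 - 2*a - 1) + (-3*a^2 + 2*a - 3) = 4*a^4 + 3*a^3 - 3*a^2 - 4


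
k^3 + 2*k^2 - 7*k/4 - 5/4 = (k - 1)*(k + 1/2)*(k + 5/2)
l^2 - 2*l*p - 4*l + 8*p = (l - 4)*(l - 2*p)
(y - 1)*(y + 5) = y^2 + 4*y - 5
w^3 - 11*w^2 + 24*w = w*(w - 8)*(w - 3)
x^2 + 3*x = x*(x + 3)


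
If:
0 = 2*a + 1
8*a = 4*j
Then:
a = -1/2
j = -1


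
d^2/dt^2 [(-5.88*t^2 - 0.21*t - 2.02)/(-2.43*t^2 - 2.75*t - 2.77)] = (-5.6843418860808e-14*t^4 - 76.106142*t^3 - 165.90582*t^2 + 72.510714*t + 90.39281)/(14.348907*t^6 + 48.715425*t^5 + 104.200344*t^4 + 131.860025*t^3 + 118.779816*t^2 + 63.301425*t + 21.253933)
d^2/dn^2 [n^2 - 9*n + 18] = 2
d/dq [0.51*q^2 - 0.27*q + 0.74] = 1.02*q - 0.27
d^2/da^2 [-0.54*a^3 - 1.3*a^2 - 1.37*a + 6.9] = -3.24*a - 2.6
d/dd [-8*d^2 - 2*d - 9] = -16*d - 2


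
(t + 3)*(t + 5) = t^2 + 8*t + 15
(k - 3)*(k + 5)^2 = k^3 + 7*k^2 - 5*k - 75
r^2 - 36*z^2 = (r - 6*z)*(r + 6*z)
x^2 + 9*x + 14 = (x + 2)*(x + 7)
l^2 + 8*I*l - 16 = (l + 4*I)^2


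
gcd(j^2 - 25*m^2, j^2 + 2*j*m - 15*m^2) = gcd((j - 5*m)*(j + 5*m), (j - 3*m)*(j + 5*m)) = j + 5*m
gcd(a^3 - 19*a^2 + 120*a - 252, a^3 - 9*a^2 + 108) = a^2 - 12*a + 36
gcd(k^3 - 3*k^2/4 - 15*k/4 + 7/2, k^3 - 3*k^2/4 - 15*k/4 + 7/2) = k^3 - 3*k^2/4 - 15*k/4 + 7/2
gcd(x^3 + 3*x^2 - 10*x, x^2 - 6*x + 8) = x - 2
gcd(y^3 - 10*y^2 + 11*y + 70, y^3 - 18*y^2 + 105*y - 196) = y - 7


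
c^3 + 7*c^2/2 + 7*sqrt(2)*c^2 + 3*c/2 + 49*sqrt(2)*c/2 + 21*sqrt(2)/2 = (c + 1/2)*(c + 3)*(c + 7*sqrt(2))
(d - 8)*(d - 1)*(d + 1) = d^3 - 8*d^2 - d + 8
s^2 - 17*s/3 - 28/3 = (s - 7)*(s + 4/3)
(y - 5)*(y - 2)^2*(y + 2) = y^4 - 7*y^3 + 6*y^2 + 28*y - 40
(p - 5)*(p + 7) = p^2 + 2*p - 35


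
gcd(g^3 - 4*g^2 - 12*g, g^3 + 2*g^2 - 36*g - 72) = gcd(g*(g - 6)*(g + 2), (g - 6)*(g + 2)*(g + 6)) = g^2 - 4*g - 12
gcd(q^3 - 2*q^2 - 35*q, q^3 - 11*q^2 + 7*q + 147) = q - 7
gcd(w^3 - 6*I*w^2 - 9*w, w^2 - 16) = 1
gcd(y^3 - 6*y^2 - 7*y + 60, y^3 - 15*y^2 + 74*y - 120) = y^2 - 9*y + 20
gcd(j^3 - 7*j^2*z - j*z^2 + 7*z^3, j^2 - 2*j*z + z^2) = -j + z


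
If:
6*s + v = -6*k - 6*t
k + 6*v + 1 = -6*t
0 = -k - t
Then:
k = 6*v/5 + 1/5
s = -v/6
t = -6*v/5 - 1/5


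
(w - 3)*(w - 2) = w^2 - 5*w + 6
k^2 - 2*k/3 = k*(k - 2/3)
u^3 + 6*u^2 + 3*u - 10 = (u - 1)*(u + 2)*(u + 5)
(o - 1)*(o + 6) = o^2 + 5*o - 6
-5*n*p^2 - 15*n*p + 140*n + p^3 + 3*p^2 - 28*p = (-5*n + p)*(p - 4)*(p + 7)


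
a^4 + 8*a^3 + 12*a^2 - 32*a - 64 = (a - 2)*(a + 2)*(a + 4)^2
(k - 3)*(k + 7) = k^2 + 4*k - 21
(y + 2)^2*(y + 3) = y^3 + 7*y^2 + 16*y + 12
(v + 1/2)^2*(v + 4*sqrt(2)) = v^3 + v^2 + 4*sqrt(2)*v^2 + v/4 + 4*sqrt(2)*v + sqrt(2)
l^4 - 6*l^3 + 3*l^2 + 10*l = l*(l - 5)*(l - 2)*(l + 1)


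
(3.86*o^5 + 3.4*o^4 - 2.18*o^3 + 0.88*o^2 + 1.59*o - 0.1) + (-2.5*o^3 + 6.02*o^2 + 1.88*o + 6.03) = 3.86*o^5 + 3.4*o^4 - 4.68*o^3 + 6.9*o^2 + 3.47*o + 5.93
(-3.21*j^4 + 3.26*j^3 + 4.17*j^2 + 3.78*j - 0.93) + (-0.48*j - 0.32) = -3.21*j^4 + 3.26*j^3 + 4.17*j^2 + 3.3*j - 1.25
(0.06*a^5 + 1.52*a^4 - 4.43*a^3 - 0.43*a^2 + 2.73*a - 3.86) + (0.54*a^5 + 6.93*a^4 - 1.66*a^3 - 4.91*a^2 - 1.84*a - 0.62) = 0.6*a^5 + 8.45*a^4 - 6.09*a^3 - 5.34*a^2 + 0.89*a - 4.48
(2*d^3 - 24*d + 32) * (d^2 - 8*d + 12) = 2*d^5 - 16*d^4 + 224*d^2 - 544*d + 384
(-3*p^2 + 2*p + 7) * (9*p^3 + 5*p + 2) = -27*p^5 + 18*p^4 + 48*p^3 + 4*p^2 + 39*p + 14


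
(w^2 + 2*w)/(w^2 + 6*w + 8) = w/(w + 4)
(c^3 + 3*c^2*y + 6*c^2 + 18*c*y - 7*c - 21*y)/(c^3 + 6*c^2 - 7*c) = (c + 3*y)/c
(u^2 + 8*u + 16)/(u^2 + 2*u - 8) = (u + 4)/(u - 2)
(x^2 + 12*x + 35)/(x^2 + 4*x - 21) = (x + 5)/(x - 3)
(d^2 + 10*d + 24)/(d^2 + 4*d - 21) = (d^2 + 10*d + 24)/(d^2 + 4*d - 21)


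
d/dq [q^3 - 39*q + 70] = 3*q^2 - 39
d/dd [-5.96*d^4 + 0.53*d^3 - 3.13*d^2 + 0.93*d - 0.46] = -23.84*d^3 + 1.59*d^2 - 6.26*d + 0.93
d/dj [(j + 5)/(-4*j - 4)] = 1/(j^2 + 2*j + 1)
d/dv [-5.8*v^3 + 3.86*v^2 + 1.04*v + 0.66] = -17.4*v^2 + 7.72*v + 1.04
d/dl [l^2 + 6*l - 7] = 2*l + 6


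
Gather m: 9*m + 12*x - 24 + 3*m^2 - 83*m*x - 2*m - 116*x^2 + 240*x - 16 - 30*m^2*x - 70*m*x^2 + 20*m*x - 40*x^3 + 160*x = m^2*(3 - 30*x) + m*(-70*x^2 - 63*x + 7) - 40*x^3 - 116*x^2 + 412*x - 40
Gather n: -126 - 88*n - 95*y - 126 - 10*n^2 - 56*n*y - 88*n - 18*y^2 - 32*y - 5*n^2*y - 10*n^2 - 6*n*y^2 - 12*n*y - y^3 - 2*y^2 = n^2*(-5*y - 20) + n*(-6*y^2 - 68*y - 176) - y^3 - 20*y^2 - 127*y - 252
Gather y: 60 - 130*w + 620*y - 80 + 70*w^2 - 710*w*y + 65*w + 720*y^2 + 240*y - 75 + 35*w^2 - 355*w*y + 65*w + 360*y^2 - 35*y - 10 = 105*w^2 + 1080*y^2 + y*(825 - 1065*w) - 105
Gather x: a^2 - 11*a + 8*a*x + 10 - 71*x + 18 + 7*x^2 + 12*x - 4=a^2 - 11*a + 7*x^2 + x*(8*a - 59) + 24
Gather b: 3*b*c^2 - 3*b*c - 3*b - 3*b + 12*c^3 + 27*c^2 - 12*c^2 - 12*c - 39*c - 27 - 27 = b*(3*c^2 - 3*c - 6) + 12*c^3 + 15*c^2 - 51*c - 54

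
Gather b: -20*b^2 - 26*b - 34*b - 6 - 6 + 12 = -20*b^2 - 60*b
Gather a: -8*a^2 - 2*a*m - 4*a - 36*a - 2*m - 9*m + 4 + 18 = -8*a^2 + a*(-2*m - 40) - 11*m + 22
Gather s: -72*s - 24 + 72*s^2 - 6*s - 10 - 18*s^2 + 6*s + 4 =54*s^2 - 72*s - 30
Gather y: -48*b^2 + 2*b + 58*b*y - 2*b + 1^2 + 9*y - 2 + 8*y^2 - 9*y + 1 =-48*b^2 + 58*b*y + 8*y^2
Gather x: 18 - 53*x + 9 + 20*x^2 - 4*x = 20*x^2 - 57*x + 27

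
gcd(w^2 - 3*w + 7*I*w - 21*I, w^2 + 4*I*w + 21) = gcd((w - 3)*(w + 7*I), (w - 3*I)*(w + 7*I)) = w + 7*I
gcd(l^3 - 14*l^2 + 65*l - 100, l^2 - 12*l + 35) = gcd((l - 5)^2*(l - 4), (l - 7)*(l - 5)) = l - 5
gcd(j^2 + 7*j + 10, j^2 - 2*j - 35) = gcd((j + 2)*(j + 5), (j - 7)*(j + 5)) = j + 5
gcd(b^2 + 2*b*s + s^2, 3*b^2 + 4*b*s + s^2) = b + s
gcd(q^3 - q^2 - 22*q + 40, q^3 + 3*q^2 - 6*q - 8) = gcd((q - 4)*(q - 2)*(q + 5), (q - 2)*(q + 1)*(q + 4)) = q - 2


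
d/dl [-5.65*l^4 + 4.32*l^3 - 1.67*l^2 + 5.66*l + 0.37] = -22.6*l^3 + 12.96*l^2 - 3.34*l + 5.66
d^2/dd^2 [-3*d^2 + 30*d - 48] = -6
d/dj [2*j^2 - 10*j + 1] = 4*j - 10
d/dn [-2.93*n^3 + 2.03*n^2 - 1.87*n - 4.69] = -8.79*n^2 + 4.06*n - 1.87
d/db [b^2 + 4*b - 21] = 2*b + 4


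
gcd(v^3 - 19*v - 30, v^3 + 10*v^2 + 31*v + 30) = v^2 + 5*v + 6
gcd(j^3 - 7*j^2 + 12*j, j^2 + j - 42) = 1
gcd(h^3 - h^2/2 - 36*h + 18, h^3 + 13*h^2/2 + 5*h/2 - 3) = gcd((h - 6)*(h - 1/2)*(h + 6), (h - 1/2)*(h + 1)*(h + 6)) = h^2 + 11*h/2 - 3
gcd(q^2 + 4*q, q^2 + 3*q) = q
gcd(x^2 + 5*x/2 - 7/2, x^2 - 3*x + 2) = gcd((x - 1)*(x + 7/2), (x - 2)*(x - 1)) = x - 1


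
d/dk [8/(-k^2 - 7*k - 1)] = 8*(2*k + 7)/(k^2 + 7*k + 1)^2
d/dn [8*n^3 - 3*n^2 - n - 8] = 24*n^2 - 6*n - 1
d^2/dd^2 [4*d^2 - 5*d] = 8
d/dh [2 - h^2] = -2*h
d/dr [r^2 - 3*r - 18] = 2*r - 3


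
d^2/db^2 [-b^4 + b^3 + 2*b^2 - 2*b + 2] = -12*b^2 + 6*b + 4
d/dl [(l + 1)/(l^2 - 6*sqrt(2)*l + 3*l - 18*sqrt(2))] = (l^2 - 6*sqrt(2)*l + 3*l - (l + 1)*(2*l - 6*sqrt(2) + 3) - 18*sqrt(2))/(l^2 - 6*sqrt(2)*l + 3*l - 18*sqrt(2))^2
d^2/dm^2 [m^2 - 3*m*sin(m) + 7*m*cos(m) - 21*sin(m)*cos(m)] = 3*m*sin(m) - 7*m*cos(m) - 14*sin(m) + 42*sin(2*m) - 6*cos(m) + 2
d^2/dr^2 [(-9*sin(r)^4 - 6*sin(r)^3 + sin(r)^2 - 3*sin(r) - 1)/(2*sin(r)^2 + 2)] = (36*sin(r)^8 + 6*sin(r)^7 + 90*sin(r)^6 + 15*sin(r)^5 + 98*sin(r)^4 + 42*sin(r)^3 - 128*sin(r)^2 - 15*sin(r) + 4)/(2*(sin(r)^2 + 1)^3)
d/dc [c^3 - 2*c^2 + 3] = c*(3*c - 4)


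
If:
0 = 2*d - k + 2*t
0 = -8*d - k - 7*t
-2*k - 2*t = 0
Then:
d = 0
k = 0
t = 0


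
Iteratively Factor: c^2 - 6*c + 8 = (c - 2)*(c - 4)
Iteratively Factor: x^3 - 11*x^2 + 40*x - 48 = (x - 4)*(x^2 - 7*x + 12) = (x - 4)^2*(x - 3)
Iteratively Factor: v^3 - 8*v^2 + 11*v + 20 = (v - 5)*(v^2 - 3*v - 4) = (v - 5)*(v - 4)*(v + 1)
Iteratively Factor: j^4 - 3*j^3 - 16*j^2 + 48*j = (j - 4)*(j^3 + j^2 - 12*j) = (j - 4)*(j - 3)*(j^2 + 4*j) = (j - 4)*(j - 3)*(j + 4)*(j)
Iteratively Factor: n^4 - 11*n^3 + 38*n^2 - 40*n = (n - 5)*(n^3 - 6*n^2 + 8*n) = (n - 5)*(n - 4)*(n^2 - 2*n) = (n - 5)*(n - 4)*(n - 2)*(n)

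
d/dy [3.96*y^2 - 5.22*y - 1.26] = 7.92*y - 5.22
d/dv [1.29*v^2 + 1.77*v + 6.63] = 2.58*v + 1.77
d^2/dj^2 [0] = 0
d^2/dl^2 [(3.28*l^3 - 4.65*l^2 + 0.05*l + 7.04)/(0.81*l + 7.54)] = (4.304016*l^3 + 120.193632*l^2 + 1118.839488*l - 520.092732)/(0.531441*l^3 + 14.840982*l^2 + 138.149388*l + 428.661064)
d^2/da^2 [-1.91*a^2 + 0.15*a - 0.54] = -3.82000000000000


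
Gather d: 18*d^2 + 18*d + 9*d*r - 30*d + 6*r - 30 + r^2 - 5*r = 18*d^2 + d*(9*r - 12) + r^2 + r - 30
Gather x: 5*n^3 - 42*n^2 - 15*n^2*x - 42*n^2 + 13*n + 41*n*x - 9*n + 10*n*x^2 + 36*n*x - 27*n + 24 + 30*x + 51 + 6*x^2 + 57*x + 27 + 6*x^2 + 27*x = 5*n^3 - 84*n^2 - 23*n + x^2*(10*n + 12) + x*(-15*n^2 + 77*n + 114) + 102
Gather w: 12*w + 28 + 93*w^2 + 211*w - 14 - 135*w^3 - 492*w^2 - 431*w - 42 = -135*w^3 - 399*w^2 - 208*w - 28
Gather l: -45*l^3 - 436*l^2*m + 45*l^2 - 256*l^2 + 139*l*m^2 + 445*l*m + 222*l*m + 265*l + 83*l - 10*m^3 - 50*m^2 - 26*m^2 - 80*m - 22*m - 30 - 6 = -45*l^3 + l^2*(-436*m - 211) + l*(139*m^2 + 667*m + 348) - 10*m^3 - 76*m^2 - 102*m - 36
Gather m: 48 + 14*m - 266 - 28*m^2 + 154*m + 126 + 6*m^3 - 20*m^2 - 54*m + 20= 6*m^3 - 48*m^2 + 114*m - 72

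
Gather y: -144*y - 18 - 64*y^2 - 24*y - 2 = -64*y^2 - 168*y - 20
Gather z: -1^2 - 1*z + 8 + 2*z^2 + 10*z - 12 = 2*z^2 + 9*z - 5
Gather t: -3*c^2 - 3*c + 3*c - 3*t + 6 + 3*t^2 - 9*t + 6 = -3*c^2 + 3*t^2 - 12*t + 12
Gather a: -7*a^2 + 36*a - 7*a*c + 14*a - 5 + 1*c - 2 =-7*a^2 + a*(50 - 7*c) + c - 7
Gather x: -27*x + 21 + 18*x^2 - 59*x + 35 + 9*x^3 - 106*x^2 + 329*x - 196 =9*x^3 - 88*x^2 + 243*x - 140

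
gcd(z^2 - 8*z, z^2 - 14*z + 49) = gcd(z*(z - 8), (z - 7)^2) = 1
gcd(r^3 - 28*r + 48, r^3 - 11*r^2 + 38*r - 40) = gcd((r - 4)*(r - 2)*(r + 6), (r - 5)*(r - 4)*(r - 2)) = r^2 - 6*r + 8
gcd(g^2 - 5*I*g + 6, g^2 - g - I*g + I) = 1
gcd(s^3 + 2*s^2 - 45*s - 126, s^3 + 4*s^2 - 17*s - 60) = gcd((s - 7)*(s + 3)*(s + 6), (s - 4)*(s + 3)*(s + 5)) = s + 3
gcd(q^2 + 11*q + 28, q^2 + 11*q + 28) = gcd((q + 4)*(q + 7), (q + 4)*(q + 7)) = q^2 + 11*q + 28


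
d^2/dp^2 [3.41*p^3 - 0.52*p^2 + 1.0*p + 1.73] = 20.46*p - 1.04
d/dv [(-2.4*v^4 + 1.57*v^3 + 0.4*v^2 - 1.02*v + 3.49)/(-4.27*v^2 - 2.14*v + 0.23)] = (20.496*v^5 + 8.7041*v^4 - 8.9276*v^3 - 4.1281*v^2 + 29.9886*v + 7.234)/(18.2329*v^4 + 18.2756*v^3 + 2.6154*v^2 - 0.9844*v + 0.0529)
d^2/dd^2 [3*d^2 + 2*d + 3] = 6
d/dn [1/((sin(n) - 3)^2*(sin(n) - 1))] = (5 - 3*sin(n))*cos(n)/((sin(n) - 3)^3*(sin(n) - 1)^2)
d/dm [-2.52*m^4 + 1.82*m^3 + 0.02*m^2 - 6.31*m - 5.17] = -10.08*m^3 + 5.46*m^2 + 0.04*m - 6.31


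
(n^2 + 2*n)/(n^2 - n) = (n + 2)/(n - 1)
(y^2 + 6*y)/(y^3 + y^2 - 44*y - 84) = y/(y^2 - 5*y - 14)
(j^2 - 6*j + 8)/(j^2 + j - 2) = (j^2 - 6*j + 8)/(j^2 + j - 2)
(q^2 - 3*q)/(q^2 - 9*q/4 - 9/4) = 4*q/(4*q + 3)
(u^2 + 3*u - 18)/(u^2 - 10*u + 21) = (u + 6)/(u - 7)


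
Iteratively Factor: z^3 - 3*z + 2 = (z - 1)*(z^2 + z - 2) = (z - 1)*(z + 2)*(z - 1)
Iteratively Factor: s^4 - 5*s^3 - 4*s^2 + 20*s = (s)*(s^3 - 5*s^2 - 4*s + 20) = s*(s + 2)*(s^2 - 7*s + 10) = s*(s - 5)*(s + 2)*(s - 2)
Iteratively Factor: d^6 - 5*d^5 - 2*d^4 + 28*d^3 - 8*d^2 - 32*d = (d)*(d^5 - 5*d^4 - 2*d^3 + 28*d^2 - 8*d - 32) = d*(d + 2)*(d^4 - 7*d^3 + 12*d^2 + 4*d - 16) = d*(d - 2)*(d + 2)*(d^3 - 5*d^2 + 2*d + 8) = d*(d - 2)*(d + 1)*(d + 2)*(d^2 - 6*d + 8) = d*(d - 2)^2*(d + 1)*(d + 2)*(d - 4)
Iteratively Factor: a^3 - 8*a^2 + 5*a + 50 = (a - 5)*(a^2 - 3*a - 10) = (a - 5)^2*(a + 2)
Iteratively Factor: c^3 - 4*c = (c + 2)*(c^2 - 2*c) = c*(c + 2)*(c - 2)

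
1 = 1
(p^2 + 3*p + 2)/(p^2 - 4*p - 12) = (p + 1)/(p - 6)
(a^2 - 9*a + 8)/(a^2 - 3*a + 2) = (a - 8)/(a - 2)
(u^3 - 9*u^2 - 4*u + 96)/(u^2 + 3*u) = u - 12 + 32/u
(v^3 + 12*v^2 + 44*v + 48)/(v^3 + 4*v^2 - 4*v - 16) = (v + 6)/(v - 2)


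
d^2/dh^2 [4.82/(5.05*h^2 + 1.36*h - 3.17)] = (-245.8441*h^2 - 66.20752*h + 4.82*(10.1*h + 1.36)*(20.2*h + 2.72) + 154.32194)/(5.05*h^2 + 1.36*h - 3.17)^3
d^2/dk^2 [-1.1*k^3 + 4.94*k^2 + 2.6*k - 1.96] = 9.88 - 6.6*k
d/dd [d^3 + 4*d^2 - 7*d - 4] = 3*d^2 + 8*d - 7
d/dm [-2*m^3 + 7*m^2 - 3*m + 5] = -6*m^2 + 14*m - 3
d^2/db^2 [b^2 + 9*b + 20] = 2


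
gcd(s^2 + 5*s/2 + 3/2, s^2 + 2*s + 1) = s + 1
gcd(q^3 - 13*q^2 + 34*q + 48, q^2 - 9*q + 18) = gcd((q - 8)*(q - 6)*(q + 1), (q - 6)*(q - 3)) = q - 6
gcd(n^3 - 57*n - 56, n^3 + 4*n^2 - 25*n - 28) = n^2 + 8*n + 7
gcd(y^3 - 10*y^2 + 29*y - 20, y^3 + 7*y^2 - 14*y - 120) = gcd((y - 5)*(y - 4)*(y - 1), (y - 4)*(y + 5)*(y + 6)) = y - 4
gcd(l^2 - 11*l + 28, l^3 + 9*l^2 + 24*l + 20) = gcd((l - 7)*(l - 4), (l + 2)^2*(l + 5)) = 1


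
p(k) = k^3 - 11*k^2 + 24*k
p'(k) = 3*k^2 - 22*k + 24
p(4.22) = -19.46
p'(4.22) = -15.41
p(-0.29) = -7.91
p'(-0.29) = 30.63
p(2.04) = 11.67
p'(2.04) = -8.40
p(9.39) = 83.40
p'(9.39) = 81.94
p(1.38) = 14.80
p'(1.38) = -0.65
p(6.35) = -35.10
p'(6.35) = 5.27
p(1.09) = 14.39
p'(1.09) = 3.58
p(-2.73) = -167.85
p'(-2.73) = 106.42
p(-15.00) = -6210.00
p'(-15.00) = 1029.00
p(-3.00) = -198.00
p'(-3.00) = 117.00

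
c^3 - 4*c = c*(c - 2)*(c + 2)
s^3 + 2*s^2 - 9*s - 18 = (s - 3)*(s + 2)*(s + 3)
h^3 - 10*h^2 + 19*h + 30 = (h - 6)*(h - 5)*(h + 1)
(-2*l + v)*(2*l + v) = -4*l^2 + v^2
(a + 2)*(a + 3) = a^2 + 5*a + 6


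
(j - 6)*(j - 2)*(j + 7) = j^3 - j^2 - 44*j + 84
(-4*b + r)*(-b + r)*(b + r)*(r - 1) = 4*b^3*r - 4*b^3 - b^2*r^2 + b^2*r - 4*b*r^3 + 4*b*r^2 + r^4 - r^3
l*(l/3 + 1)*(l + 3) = l^3/3 + 2*l^2 + 3*l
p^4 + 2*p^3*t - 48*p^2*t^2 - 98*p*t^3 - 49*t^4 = (p - 7*t)*(p + t)^2*(p + 7*t)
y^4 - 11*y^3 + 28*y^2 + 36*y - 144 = (y - 6)*(y - 4)*(y - 3)*(y + 2)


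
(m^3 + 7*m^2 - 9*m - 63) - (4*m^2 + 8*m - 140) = m^3 + 3*m^2 - 17*m + 77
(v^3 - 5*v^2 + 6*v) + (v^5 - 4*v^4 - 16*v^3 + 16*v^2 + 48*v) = v^5 - 4*v^4 - 15*v^3 + 11*v^2 + 54*v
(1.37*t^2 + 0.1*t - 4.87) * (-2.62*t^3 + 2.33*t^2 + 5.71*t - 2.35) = -3.5894*t^5 + 2.9301*t^4 + 20.8151*t^3 - 13.9956*t^2 - 28.0427*t + 11.4445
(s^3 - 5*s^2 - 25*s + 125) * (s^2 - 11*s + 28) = s^5 - 16*s^4 + 58*s^3 + 260*s^2 - 2075*s + 3500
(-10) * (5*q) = -50*q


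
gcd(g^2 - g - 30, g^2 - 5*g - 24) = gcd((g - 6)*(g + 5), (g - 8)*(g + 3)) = 1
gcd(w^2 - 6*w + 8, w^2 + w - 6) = w - 2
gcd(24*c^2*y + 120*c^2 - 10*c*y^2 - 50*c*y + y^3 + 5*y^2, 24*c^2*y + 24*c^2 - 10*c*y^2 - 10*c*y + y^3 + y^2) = 24*c^2 - 10*c*y + y^2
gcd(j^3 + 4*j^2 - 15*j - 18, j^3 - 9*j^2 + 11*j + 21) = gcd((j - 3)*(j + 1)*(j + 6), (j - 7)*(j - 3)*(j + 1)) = j^2 - 2*j - 3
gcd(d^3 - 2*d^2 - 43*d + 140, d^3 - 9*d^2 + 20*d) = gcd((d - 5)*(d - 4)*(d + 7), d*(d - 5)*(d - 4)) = d^2 - 9*d + 20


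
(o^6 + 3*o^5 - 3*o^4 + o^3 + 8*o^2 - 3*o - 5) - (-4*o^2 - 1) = o^6 + 3*o^5 - 3*o^4 + o^3 + 12*o^2 - 3*o - 4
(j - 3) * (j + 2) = j^2 - j - 6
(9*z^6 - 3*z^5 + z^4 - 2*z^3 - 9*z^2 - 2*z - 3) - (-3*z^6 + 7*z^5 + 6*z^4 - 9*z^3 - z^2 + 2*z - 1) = 12*z^6 - 10*z^5 - 5*z^4 + 7*z^3 - 8*z^2 - 4*z - 2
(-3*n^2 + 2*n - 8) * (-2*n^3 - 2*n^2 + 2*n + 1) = 6*n^5 + 2*n^4 + 6*n^3 + 17*n^2 - 14*n - 8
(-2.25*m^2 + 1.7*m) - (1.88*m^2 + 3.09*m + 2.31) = -4.13*m^2 - 1.39*m - 2.31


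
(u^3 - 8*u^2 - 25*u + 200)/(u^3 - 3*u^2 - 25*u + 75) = (u - 8)/(u - 3)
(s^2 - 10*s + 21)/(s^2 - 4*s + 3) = (s - 7)/(s - 1)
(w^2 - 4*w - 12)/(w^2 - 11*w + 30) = (w + 2)/(w - 5)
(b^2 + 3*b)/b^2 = (b + 3)/b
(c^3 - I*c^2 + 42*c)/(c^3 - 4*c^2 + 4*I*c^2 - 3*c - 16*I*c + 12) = c*(c^2 - I*c + 42)/(c^3 + 4*c^2*(-1 + I) - c*(3 + 16*I) + 12)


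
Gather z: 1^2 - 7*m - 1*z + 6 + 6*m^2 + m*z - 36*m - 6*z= 6*m^2 - 43*m + z*(m - 7) + 7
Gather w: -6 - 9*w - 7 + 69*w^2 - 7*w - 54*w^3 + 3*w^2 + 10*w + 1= -54*w^3 + 72*w^2 - 6*w - 12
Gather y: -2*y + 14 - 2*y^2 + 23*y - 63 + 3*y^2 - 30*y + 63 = y^2 - 9*y + 14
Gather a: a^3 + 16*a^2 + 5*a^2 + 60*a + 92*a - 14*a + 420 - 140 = a^3 + 21*a^2 + 138*a + 280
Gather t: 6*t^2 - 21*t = 6*t^2 - 21*t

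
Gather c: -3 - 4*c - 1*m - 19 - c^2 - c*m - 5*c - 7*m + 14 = -c^2 + c*(-m - 9) - 8*m - 8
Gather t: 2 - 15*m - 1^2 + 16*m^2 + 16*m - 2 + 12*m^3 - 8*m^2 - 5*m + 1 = 12*m^3 + 8*m^2 - 4*m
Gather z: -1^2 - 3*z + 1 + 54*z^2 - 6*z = 54*z^2 - 9*z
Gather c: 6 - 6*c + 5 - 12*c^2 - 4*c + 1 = -12*c^2 - 10*c + 12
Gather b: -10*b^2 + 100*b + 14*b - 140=-10*b^2 + 114*b - 140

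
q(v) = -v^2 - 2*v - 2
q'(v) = -2*v - 2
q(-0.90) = -1.01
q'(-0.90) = -0.20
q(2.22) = -11.37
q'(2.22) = -6.44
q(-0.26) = -1.55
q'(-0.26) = -1.48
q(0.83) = -4.35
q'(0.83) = -3.66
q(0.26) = -2.59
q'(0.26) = -2.52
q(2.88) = -16.05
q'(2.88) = -7.76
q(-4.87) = -15.98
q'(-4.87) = 7.74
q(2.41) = -12.63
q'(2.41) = -6.82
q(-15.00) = -197.00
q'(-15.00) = 28.00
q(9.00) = -101.00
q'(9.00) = -20.00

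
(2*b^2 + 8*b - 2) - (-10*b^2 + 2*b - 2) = 12*b^2 + 6*b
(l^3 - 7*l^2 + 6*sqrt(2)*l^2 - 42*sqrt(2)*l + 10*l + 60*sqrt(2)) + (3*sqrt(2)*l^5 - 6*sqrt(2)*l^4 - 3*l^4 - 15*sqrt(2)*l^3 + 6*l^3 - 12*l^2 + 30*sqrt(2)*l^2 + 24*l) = 3*sqrt(2)*l^5 - 6*sqrt(2)*l^4 - 3*l^4 - 15*sqrt(2)*l^3 + 7*l^3 - 19*l^2 + 36*sqrt(2)*l^2 - 42*sqrt(2)*l + 34*l + 60*sqrt(2)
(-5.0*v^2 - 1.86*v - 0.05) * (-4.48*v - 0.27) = 22.4*v^3 + 9.6828*v^2 + 0.7262*v + 0.0135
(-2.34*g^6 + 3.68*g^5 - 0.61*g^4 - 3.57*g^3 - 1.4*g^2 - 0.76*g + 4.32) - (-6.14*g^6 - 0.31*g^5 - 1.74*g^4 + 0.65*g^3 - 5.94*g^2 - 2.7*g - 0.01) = 3.8*g^6 + 3.99*g^5 + 1.13*g^4 - 4.22*g^3 + 4.54*g^2 + 1.94*g + 4.33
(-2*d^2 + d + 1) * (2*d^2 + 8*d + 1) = -4*d^4 - 14*d^3 + 8*d^2 + 9*d + 1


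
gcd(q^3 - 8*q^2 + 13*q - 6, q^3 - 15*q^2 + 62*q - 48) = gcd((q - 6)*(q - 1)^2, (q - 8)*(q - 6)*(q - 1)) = q^2 - 7*q + 6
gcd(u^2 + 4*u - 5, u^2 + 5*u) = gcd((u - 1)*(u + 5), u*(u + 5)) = u + 5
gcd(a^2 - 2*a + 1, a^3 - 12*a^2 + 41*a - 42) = 1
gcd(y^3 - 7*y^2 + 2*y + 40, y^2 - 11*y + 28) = y - 4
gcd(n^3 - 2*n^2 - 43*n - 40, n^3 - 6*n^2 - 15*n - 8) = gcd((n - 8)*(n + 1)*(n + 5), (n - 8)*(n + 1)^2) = n^2 - 7*n - 8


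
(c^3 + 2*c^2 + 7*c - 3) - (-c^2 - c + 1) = c^3 + 3*c^2 + 8*c - 4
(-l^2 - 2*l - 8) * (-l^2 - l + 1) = l^4 + 3*l^3 + 9*l^2 + 6*l - 8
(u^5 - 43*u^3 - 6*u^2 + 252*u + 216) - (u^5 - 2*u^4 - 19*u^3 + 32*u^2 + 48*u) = 2*u^4 - 24*u^3 - 38*u^2 + 204*u + 216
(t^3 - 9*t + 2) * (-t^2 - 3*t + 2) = -t^5 - 3*t^4 + 11*t^3 + 25*t^2 - 24*t + 4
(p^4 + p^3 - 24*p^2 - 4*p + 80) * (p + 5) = p^5 + 6*p^4 - 19*p^3 - 124*p^2 + 60*p + 400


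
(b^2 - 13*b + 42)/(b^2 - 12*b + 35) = (b - 6)/(b - 5)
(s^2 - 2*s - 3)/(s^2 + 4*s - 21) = (s + 1)/(s + 7)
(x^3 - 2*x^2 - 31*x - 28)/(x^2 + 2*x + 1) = (x^2 - 3*x - 28)/(x + 1)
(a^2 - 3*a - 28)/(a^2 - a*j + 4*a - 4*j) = (a - 7)/(a - j)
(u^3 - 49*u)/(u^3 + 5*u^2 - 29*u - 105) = u*(u - 7)/(u^2 - 2*u - 15)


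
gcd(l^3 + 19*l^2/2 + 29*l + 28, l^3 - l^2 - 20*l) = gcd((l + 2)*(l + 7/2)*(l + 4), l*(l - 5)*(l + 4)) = l + 4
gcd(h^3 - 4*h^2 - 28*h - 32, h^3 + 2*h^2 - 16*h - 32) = h + 2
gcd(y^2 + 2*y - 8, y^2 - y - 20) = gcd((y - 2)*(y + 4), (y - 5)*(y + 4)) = y + 4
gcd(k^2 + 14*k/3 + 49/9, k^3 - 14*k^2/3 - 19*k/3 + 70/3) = k + 7/3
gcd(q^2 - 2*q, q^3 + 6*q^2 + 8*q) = q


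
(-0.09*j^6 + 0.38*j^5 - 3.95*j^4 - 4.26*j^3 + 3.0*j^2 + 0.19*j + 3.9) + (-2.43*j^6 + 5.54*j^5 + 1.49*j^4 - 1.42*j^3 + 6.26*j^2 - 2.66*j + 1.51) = -2.52*j^6 + 5.92*j^5 - 2.46*j^4 - 5.68*j^3 + 9.26*j^2 - 2.47*j + 5.41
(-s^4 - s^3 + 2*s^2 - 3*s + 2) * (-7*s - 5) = 7*s^5 + 12*s^4 - 9*s^3 + 11*s^2 + s - 10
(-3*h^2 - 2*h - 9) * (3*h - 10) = -9*h^3 + 24*h^2 - 7*h + 90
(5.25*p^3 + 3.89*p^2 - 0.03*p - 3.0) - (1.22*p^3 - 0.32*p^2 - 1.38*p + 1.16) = 4.03*p^3 + 4.21*p^2 + 1.35*p - 4.16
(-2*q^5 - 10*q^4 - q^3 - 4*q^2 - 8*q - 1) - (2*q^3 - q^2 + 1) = -2*q^5 - 10*q^4 - 3*q^3 - 3*q^2 - 8*q - 2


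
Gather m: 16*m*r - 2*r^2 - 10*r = 16*m*r - 2*r^2 - 10*r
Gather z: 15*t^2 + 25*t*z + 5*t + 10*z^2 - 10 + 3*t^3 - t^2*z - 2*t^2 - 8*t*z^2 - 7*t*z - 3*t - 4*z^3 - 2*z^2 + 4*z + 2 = 3*t^3 + 13*t^2 + 2*t - 4*z^3 + z^2*(8 - 8*t) + z*(-t^2 + 18*t + 4) - 8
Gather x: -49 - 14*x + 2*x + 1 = -12*x - 48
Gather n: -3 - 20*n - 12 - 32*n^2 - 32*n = -32*n^2 - 52*n - 15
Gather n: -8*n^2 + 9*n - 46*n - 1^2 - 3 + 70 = -8*n^2 - 37*n + 66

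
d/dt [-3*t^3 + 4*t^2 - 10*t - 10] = -9*t^2 + 8*t - 10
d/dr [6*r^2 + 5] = 12*r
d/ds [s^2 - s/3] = 2*s - 1/3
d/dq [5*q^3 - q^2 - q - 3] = 15*q^2 - 2*q - 1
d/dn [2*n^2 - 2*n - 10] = 4*n - 2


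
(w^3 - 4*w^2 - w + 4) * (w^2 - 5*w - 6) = w^5 - 9*w^4 + 13*w^3 + 33*w^2 - 14*w - 24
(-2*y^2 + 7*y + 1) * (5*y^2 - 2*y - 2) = -10*y^4 + 39*y^3 - 5*y^2 - 16*y - 2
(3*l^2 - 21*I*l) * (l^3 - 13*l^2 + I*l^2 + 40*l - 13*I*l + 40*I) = 3*l^5 - 39*l^4 - 18*I*l^4 + 141*l^3 + 234*I*l^3 - 273*l^2 - 720*I*l^2 + 840*l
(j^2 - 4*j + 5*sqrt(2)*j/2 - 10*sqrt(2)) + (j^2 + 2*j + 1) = 2*j^2 - 2*j + 5*sqrt(2)*j/2 - 10*sqrt(2) + 1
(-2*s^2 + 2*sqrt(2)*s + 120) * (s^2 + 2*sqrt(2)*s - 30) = -2*s^4 - 2*sqrt(2)*s^3 + 188*s^2 + 180*sqrt(2)*s - 3600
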